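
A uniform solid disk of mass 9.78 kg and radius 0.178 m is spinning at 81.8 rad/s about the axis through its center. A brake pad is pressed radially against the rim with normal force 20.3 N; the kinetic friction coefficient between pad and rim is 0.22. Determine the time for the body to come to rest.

I = ½MR² = (1/2)(9.78)(0.178)² = 0.1549 kg·m².
Friction force f = μN = (0.22)(20.3) = 4.466 N at the rim; torque magnitude τ = fR = 0.7949 N·m, opposing ω.
|α| = τ/I = 0.7949/0.1549 = 5.131 rad/s² (deceleration).
0 = ω₀ − |α|t ⇒ t = ω₀/|α| = 81.8/5.131 = 15.94 s.

t ≈ 15.9 s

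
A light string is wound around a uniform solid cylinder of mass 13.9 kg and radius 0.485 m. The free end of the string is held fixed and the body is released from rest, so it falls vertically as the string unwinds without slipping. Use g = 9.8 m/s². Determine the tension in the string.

Translation: Mg − T = Ma. Rotation about the center: TR = Iα with I = ½MR².
With a = αR: T = (I/R²)a = (1/2)M a, so Mg = (1 + 0.5000)Ma.
a = g/(1 + 0.5000) = 9.8/1.500 = 6.533 m/s².
T = 0.5000·M·a = (0.5000)(13.9)(6.533) = 45.41 N.

T ≈ 45.4 N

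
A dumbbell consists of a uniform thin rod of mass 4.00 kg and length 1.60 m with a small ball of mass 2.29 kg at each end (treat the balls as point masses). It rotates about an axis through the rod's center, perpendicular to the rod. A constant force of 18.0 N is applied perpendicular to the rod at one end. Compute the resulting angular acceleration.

α ≈ 3.80 rad/s²

I_rod = (1/12)ML² = (1/12)(4.00)(1.60)² = 0.8533 kg·m².
I_balls = 2·m·(L/2)² = 2(2.29)(0.8000)² = 2.931 kg·m².
Total I = 3.785 kg·m².
τ = F·(L/2) = (18.0)(0.800) = 14.40 N·m.
α = τ/I = 14.40/3.785 = 3.805 rad/s².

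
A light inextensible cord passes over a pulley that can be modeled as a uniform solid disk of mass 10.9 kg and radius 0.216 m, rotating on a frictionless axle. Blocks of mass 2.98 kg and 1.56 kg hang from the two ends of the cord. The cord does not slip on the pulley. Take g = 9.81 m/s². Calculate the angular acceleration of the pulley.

α ≈ 6.46 rad/s²

I = ½MR² = (1/2)(10.9)(0.216)² = 0.2543 kg·m².
Heavier block: m₁g − T₁ = m₁a. Lighter block: T₂ − m₂g = m₂a.
Pulley: (T₁ − T₂)R = Iα = I(a/R), so T₁ − T₂ = (I/R²)a = (1/2)M_p a = 5.450·a.
Adding the three: (m₁ − m₂)g = (m₁ + m₂ + 5.450)a, so a = (2.98 − 1.56)(9.81)/(2.98 + 1.56 + 5.450) = 1.394 m/s².
α = a/R = 1.394/0.216 = 6.456 rad/s².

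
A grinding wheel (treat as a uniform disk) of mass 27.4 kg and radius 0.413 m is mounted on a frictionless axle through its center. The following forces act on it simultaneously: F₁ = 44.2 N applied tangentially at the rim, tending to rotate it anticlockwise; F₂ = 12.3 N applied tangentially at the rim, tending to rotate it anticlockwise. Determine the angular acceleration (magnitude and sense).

I = ½MR² = (1/2)(27.4)(0.413)² = 2.337 kg·m².
Taking anticlockwise as positive: τ₁ = +(44.2)(0.413) = +18.25 N·m; τ₂ = +(12.3)(0.413) = +5.080 N·m.
Net torque τ = 23.33 N·m.
α = τ/I = 23.33/2.337 = 9.986 rad/s².

α ≈ 9.99 rad/s², anticlockwise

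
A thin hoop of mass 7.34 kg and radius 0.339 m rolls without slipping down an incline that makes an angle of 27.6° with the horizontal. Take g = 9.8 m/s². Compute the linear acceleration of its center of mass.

a ≈ 2.27 m/s²

Translation along the incline: Mg sinθ − f = Ma.
Rotation about the center: fR = Iα with I = MR². No-slip gives a = αR, so f = (I/R²)a = M a.
Substituting: Mg sinθ = (1 + 1.000)Ma, so a = g sinθ/(1 + 1.000) = (9.8) sin 27.6° / 2.000 = 2.270 m/s².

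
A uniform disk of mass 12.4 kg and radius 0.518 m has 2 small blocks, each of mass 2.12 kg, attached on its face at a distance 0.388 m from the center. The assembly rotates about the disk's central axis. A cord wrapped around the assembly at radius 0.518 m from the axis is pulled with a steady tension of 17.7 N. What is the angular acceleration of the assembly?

I_disk = ½MR² = ½(12.4)(0.518)² = 1.664 kg·m².
I_blocks = 2·m·r² = 2(2.12)(0.388)² = 0.6383 kg·m².
Total I = 2.302 kg·m².
τ = F r = (17.7)(0.518) = 9.169 N·m.
α = τ/I = 9.169/2.302 = 3.983 rad/s².

α ≈ 3.98 rad/s²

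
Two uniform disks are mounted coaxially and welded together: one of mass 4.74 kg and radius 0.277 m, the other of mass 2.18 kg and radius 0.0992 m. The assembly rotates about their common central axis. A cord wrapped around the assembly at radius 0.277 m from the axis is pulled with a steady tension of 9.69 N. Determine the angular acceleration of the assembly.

I = ½M₁R₁² + ½M₂R₂² = ½(4.74)(0.277)² + ½(2.18)(0.0992)² = 0.1926 kg·m².
τ = F r = (9.69)(0.277) = 2.684 N·m.
α = τ/I = 2.684/0.1926 = 13.94 rad/s².

α ≈ 13.9 rad/s²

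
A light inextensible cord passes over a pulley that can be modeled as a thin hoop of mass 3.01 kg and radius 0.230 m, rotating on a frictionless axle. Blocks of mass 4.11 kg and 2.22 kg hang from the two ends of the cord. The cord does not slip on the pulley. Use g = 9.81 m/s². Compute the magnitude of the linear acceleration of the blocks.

I = MR² = (3.01)(0.230)² = 0.1592 kg·m².
Heavier block: m₁g − T₁ = m₁a. Lighter block: T₂ − m₂g = m₂a.
Pulley: (T₁ − T₂)R = Iα = I(a/R), so T₁ − T₂ = (I/R²)a = 1·M_p a = 3.010·a.
Adding the three: (m₁ − m₂)g = (m₁ + m₂ + 3.010)a, so a = (4.11 − 2.22)(9.81)/(4.11 + 2.22 + 3.010) = 1.985 m/s².

a ≈ 1.99 m/s²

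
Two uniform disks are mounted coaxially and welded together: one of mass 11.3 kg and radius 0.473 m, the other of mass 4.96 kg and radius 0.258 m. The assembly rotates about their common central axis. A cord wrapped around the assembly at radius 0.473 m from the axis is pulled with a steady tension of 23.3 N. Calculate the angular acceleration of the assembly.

α ≈ 7.71 rad/s²

I = ½M₁R₁² + ½M₂R₂² = ½(11.3)(0.473)² + ½(4.96)(0.258)² = 1.429 kg·m².
τ = F r = (23.3)(0.473) = 11.02 N·m.
α = τ/I = 11.02/1.429 = 7.712 rad/s².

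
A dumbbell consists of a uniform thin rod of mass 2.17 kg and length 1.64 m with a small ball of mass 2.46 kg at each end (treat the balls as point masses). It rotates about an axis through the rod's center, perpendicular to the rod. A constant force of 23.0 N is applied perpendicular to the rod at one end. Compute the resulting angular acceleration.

I_rod = (1/12)ML² = (1/12)(2.17)(1.64)² = 0.4864 kg·m².
I_balls = 2·m·(L/2)² = 2(2.46)(0.8200)² = 3.308 kg·m².
Total I = 3.795 kg·m².
τ = F·(L/2) = (23.0)(0.820) = 18.86 N·m.
α = τ/I = 18.86/3.795 = 4.970 rad/s².

α ≈ 4.97 rad/s²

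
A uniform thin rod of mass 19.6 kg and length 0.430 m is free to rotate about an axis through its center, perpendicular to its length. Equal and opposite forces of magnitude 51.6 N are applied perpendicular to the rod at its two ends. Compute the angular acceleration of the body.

I = (1/12)ML² = (1/12)(19.6)(0.430)² = 0.3020 kg·m².
The couple gives τ = F·(L/2) + F·(L/2) = F L = (51.6)(0.430) = 22.19 N·m.
From τ = Iα: α = 22.19/0.3020 = 73.47 rad/s².

α ≈ 73.5 rad/s²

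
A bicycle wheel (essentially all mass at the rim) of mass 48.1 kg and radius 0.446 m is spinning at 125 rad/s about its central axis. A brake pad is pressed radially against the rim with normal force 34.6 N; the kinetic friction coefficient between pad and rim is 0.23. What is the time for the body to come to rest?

t ≈ 337 s

I = MR² = (48.1)(0.446)² = 9.568 kg·m².
Friction force f = μN = (0.23)(34.6) = 7.958 N at the rim; torque magnitude τ = fR = 3.549 N·m, opposing ω.
|α| = τ/I = 3.549/9.568 = 0.3710 rad/s² (deceleration).
0 = ω₀ − |α|t ⇒ t = ω₀/|α| = 125/0.3710 = 337.0 s.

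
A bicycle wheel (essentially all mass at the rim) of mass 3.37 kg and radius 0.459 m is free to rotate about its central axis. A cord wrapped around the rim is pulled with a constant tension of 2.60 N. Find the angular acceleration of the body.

α ≈ 1.68 rad/s²

I = MR² = (3.37)(0.459)² = 0.7100 kg·m².
τ = F R = (2.60)(0.459) = 1.193 N·m.
Newton's second law for rotation, τ = Iα, gives α = τ/I = 1.193/0.7100 = 1.681 rad/s².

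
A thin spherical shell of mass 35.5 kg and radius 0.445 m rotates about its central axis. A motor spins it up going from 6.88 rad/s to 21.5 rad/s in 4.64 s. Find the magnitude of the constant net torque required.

τ ≈ 14.8 N·m

I = (2/3)MR² = (2/3)(35.5)(0.445)² = 4.687 kg·m².
α = Δω/Δt = (21.5 − 6.88)/4.64 = 3.151 rad/s².
τ = Iα = (4.687)(3.151) = 14.77 N·m.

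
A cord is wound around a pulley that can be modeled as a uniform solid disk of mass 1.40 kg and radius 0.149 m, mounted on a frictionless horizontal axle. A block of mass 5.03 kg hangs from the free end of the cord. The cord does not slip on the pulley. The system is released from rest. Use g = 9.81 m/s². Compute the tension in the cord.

T ≈ 6.03 N

I = ½MR² = (1/2)(1.40)(0.149)² = 0.01554 kg·m².
Block: mg − T = ma. Pulley: TR = Iα. No-slip: a = αR, so T = (I/R²)a = 0.7000·a.
Then mg = (m + 0.7000)a, so a = (5.03)(9.81)/(5.03 + 0.7000) = 8.612 m/s².
T = 0.7000·a = 6.028 N.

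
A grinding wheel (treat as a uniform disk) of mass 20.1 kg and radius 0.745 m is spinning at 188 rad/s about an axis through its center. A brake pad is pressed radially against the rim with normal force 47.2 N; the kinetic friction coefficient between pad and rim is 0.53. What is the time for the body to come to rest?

t ≈ 56.3 s

I = ½MR² = (1/2)(20.1)(0.745)² = 5.578 kg·m².
Friction force f = μN = (0.53)(47.2) = 25.02 N at the rim; torque magnitude τ = fR = 18.64 N·m, opposing ω.
|α| = τ/I = 18.64/5.578 = 3.341 rad/s² (deceleration).
0 = ω₀ − |α|t ⇒ t = ω₀/|α| = 188/3.341 = 56.27 s.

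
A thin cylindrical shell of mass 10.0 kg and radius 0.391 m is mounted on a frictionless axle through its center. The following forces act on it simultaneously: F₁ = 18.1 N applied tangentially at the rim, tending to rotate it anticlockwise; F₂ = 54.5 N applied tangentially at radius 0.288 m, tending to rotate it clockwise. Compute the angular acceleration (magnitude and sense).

I = MR² = (10.0)(0.391)² = 1.529 kg·m².
Taking anticlockwise as positive: τ₁ = +(18.1)(0.391) = +7.077 N·m; τ₂ = −(54.5)(0.288) = −15.70 N·m.
Net torque τ = -8.619 N·m.
α = τ/I = -8.619/1.529 = -5.638 rad/s².

α ≈ 5.64 rad/s², clockwise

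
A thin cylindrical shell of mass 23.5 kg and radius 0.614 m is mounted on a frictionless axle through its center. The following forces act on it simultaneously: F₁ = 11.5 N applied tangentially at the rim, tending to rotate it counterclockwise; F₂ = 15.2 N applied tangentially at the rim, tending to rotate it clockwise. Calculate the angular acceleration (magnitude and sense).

α ≈ 0.256 rad/s², clockwise

I = MR² = (23.5)(0.614)² = 8.859 kg·m².
Taking counterclockwise as positive: τ₁ = +(11.5)(0.614) = +7.061 N·m; τ₂ = −(15.2)(0.614) = −9.333 N·m.
Net torque τ = -2.272 N·m.
α = τ/I = -2.272/8.859 = -0.2564 rad/s².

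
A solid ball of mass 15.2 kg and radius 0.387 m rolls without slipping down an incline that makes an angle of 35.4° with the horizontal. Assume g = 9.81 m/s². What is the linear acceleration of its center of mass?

a ≈ 4.06 m/s²

Translation along the incline: Mg sinθ − f = Ma.
Rotation about the center: fR = Iα with I = (2/5)MR². No-slip gives a = αR, so f = (I/R²)a = (2/5)M a.
Substituting: Mg sinθ = (1 + 0.4000)Ma, so a = g sinθ/(1 + 0.4000) = (9.81) sin 35.4° / 1.400 = 4.059 m/s².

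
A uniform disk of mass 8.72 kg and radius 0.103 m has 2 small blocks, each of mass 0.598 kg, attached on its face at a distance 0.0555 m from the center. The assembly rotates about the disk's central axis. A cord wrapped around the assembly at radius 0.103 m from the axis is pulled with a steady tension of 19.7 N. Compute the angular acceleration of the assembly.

α ≈ 40.6 rad/s²

I_disk = ½MR² = ½(8.72)(0.103)² = 0.04626 kg·m².
I_blocks = 2·m·r² = 2(0.598)(0.0555)² = 0.003684 kg·m².
Total I = 0.04994 kg·m².
τ = F r = (19.7)(0.103) = 2.029 N·m.
α = τ/I = 2.029/0.04994 = 40.63 rad/s².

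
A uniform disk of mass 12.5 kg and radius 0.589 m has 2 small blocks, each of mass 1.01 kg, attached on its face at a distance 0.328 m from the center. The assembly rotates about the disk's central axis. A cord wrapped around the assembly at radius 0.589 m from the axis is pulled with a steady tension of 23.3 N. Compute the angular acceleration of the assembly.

α ≈ 5.75 rad/s²

I_disk = ½MR² = ½(12.5)(0.589)² = 2.168 kg·m².
I_blocks = 2·m·r² = 2(1.01)(0.328)² = 0.2173 kg·m².
Total I = 2.386 kg·m².
τ = F r = (23.3)(0.589) = 13.72 N·m.
α = τ/I = 13.72/2.386 = 5.753 rad/s².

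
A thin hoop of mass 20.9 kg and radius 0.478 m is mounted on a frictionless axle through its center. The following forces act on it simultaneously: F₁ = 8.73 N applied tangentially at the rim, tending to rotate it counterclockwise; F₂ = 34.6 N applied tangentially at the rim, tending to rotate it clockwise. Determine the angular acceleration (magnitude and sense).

α ≈ 2.59 rad/s², clockwise

I = MR² = (20.9)(0.478)² = 4.775 kg·m².
Taking counterclockwise as positive: τ₁ = +(8.73)(0.478) = +4.173 N·m; τ₂ = −(34.6)(0.478) = −16.54 N·m.
Net torque τ = -12.37 N·m.
α = τ/I = -12.37/4.775 = -2.590 rad/s².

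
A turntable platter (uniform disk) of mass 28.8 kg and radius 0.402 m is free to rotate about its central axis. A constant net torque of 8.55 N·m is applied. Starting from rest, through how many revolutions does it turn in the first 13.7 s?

≈ 54.9 revolutions

I = ½MR² = (1/2)(28.8)(0.402)² = 2.327 kg·m².
α = τ/I = 8.55/2.327 = 3.674 rad/s².
θ = ½αt² = ½(3.674)(13.7)² = 344.8 rad.
Revolutions = θ/(2π) = 54.88.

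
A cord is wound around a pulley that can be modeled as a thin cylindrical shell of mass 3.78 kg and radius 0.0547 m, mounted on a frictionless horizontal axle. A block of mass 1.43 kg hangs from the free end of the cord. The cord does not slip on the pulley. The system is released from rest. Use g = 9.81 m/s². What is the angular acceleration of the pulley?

α ≈ 49.2 rad/s²

I = MR² = (3.78)(0.0547)² = 0.01131 kg·m².
Block: mg − T = ma. Pulley: TR = Iα. No-slip: a = αR, so T = (I/R²)a = 3.780·a.
Then mg = (m + 3.780)a, so a = (1.43)(9.81)/(1.43 + 3.780) = 2.693 m/s².
α = a/R = 2.693/0.0547 = 49.22 rad/s².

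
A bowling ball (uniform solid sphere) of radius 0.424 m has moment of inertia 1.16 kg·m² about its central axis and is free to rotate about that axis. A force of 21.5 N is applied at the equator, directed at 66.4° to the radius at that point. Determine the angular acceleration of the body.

α ≈ 7.20 rad/s²

Only the tangential component produces torque: τ = F R sinθ = (21.5)(0.424) sin 66.4° = 8.354 N·m.
From τ = Iα: α = 8.354/1.160 = 7.201 rad/s².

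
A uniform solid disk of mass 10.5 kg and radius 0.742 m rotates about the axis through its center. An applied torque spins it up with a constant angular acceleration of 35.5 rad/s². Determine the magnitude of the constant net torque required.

τ ≈ 103 N·m

I = ½MR² = (1/2)(10.5)(0.742)² = 2.890 kg·m².
τ = Iα = (2.890)(35.50) = 102.6 N·m.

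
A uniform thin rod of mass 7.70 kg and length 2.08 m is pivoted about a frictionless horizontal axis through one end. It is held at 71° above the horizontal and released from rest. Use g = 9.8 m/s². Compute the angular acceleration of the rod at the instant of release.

About the pivot, I = (1/3)ML² = (1/3)(7.70)(2.08)² = 11.10 kg·m².
The weight acts at the center, a distance L/2 = 1.040 m from the pivot; τ = Mg(L/2) cos 71° = 25.55 N·m.
α = τ/I = 25.55/11.10 = 2.301 rad/s².
(Equivalently α = (3g/(2L)) cos 71° = 2.301 rad/s².)

α ≈ 2.30 rad/s²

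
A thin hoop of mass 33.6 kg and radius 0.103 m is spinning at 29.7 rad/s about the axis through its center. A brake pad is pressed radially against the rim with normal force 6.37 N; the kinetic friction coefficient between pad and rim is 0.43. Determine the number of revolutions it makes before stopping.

I = MR² = (33.6)(0.103)² = 0.3565 kg·m².
Friction force f = μN = (0.43)(6.37) = 2.739 N at the rim; torque magnitude τ = fR = 0.2821 N·m, opposing ω.
|α| = τ/I = 0.2821/0.3565 = 0.7915 rad/s² (deceleration).
ω² = ω₀² − 2|α|θ with ω = 0 ⇒ θ = ω₀²/(2|α|) = 557.3 rad = 88.69 rev.

≈ 88.7 revolutions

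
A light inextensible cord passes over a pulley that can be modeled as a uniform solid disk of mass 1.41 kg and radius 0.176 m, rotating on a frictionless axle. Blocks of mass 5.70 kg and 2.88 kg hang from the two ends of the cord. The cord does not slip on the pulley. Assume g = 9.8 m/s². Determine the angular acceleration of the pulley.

I = ½MR² = (1/2)(1.41)(0.176)² = 0.02184 kg·m².
Heavier block: m₁g − T₁ = m₁a. Lighter block: T₂ − m₂g = m₂a.
Pulley: (T₁ − T₂)R = Iα = I(a/R), so T₁ − T₂ = (I/R²)a = (1/2)M_p a = 0.7050·a.
Adding the three: (m₁ − m₂)g = (m₁ + m₂ + 0.7050)a, so a = (5.70 − 2.88)(9.8)/(5.70 + 2.88 + 0.7050) = 2.976 m/s².
α = a/R = 2.976/0.176 = 16.91 rad/s².

α ≈ 16.9 rad/s²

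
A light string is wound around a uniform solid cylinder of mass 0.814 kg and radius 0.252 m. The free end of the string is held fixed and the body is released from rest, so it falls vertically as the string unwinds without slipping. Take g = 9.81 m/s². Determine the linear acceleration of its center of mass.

a ≈ 6.54 m/s²

Translation: Mg − T = Ma. Rotation about the center: TR = Iα with I = ½MR².
With a = αR: T = (I/R²)a = (1/2)M a, so Mg = (1 + 0.5000)Ma.
a = g/(1 + 0.5000) = 9.81/1.500 = 6.540 m/s².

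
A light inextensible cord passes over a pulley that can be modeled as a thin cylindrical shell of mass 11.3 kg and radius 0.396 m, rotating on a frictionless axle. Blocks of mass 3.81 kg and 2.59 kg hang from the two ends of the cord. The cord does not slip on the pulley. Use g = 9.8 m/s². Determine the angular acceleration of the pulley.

α ≈ 1.71 rad/s²

I = MR² = (11.3)(0.396)² = 1.772 kg·m².
Heavier block: m₁g − T₁ = m₁a. Lighter block: T₂ − m₂g = m₂a.
Pulley: (T₁ − T₂)R = Iα = I(a/R), so T₁ − T₂ = (I/R²)a = 1·M_p a = 11.30·a.
Adding the three: (m₁ − m₂)g = (m₁ + m₂ + 11.30)a, so a = (3.81 − 2.59)(9.8)/(3.81 + 2.59 + 11.30) = 0.6755 m/s².
α = a/R = 0.6755/0.396 = 1.706 rad/s².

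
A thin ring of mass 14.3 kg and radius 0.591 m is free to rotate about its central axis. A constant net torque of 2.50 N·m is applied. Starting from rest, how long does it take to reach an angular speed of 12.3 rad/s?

I = MR² = (14.3)(0.591)² = 4.995 kg·m².
α = τ/I = 2.50/4.995 = 0.5005 rad/s².
ω = αt ⇒ t = ω/α = 12.3/0.5005 = 24.57 s.

t ≈ 24.6 s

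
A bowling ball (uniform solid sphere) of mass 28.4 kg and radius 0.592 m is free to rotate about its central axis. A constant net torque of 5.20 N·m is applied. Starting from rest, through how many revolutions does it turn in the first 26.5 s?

I = (2/5)MR² = (2/5)(28.4)(0.592)² = 3.981 kg·m².
α = τ/I = 5.20/3.981 = 1.306 rad/s².
θ = ½αt² = ½(1.306)(26.5)² = 458.6 rad.
Revolutions = θ/(2π) = 72.99.

≈ 73.0 revolutions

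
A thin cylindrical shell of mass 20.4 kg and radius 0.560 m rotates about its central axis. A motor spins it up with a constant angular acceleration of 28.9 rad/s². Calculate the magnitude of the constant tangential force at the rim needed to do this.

F ≈ 330 N

I = MR² = (20.4)(0.560)² = 6.397 kg·m².
The required torque is τ = Iα = (6.397)(28.90) = 184.9 N·m.
A tangential force at the rim gives τ = FR, so F = τ/R = 184.9/0.560 = 330.2 N.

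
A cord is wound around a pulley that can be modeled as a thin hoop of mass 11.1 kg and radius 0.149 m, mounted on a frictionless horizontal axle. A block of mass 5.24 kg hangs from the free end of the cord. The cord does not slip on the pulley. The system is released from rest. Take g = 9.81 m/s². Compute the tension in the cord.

I = MR² = (11.1)(0.149)² = 0.2464 kg·m².
Block: mg − T = ma. Pulley: TR = Iα. No-slip: a = αR, so T = (I/R²)a = 11.10·a.
Then mg = (m + 11.10)a, so a = (5.24)(9.81)/(5.24 + 11.10) = 3.146 m/s².
T = 11.10·a = 34.92 N.

T ≈ 34.9 N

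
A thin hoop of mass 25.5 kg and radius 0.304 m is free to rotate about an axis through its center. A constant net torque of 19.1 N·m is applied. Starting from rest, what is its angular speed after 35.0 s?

ω ≈ 284 rad/s

I = MR² = (25.5)(0.304)² = 2.357 kg·m².
α = τ/I = 19.1/2.357 = 8.105 rad/s².
ω = ω₀ + αt = 0 + (8.105)(35.0) = 283.7 rad/s.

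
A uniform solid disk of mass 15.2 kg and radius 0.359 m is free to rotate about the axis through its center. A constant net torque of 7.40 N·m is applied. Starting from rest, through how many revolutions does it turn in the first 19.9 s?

≈ 238 revolutions

I = ½MR² = (1/2)(15.2)(0.359)² = 0.9795 kg·m².
α = τ/I = 7.40/0.9795 = 7.555 rad/s².
θ = ½αt² = ½(7.555)(19.9)² = 1496 rad.
Revolutions = θ/(2π) = 238.1.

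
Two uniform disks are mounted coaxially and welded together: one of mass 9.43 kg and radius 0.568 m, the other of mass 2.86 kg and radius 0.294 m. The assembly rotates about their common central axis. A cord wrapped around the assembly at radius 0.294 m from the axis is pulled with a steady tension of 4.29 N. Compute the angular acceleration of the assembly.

I = ½M₁R₁² + ½M₂R₂² = ½(9.43)(0.568)² + ½(2.86)(0.294)² = 1.645 kg·m².
τ = F r = (4.29)(0.294) = 1.261 N·m.
α = τ/I = 1.261/1.645 = 0.7668 rad/s².

α ≈ 0.767 rad/s²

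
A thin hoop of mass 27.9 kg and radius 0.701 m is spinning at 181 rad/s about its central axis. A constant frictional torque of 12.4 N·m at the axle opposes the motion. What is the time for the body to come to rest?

I = MR² = (27.9)(0.701)² = 13.71 kg·m².
The net torque has magnitude 12.4 N·m, opposing ω.
|α| = τ/I = 12.40/13.71 = 0.9044 rad/s² (deceleration).
0 = ω₀ − |α|t ⇒ t = ω₀/|α| = 181/0.9044 = 200.1 s.

t ≈ 200 s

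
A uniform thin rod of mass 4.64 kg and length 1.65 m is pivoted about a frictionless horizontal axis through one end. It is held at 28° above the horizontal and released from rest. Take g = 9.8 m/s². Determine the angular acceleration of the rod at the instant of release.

α ≈ 7.87 rad/s²

About the pivot, I = (1/3)ML² = (1/3)(4.64)(1.65)² = 4.211 kg·m².
The weight acts at the center, a distance L/2 = 0.8250 m from the pivot; τ = Mg(L/2) cos 28° = 33.12 N·m.
α = τ/I = 33.12/4.211 = 7.866 rad/s².
(Equivalently α = (3g/(2L)) cos 28° = 7.866 rad/s².)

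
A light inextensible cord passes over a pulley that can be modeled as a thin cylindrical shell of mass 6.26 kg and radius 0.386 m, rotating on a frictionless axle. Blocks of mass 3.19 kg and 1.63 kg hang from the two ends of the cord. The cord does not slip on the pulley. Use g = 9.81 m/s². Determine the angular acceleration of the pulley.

α ≈ 3.58 rad/s²

I = MR² = (6.26)(0.386)² = 0.9327 kg·m².
Heavier block: m₁g − T₁ = m₁a. Lighter block: T₂ − m₂g = m₂a.
Pulley: (T₁ − T₂)R = Iα = I(a/R), so T₁ − T₂ = (I/R²)a = 1·M_p a = 6.260·a.
Adding the three: (m₁ − m₂)g = (m₁ + m₂ + 6.260)a, so a = (3.19 − 1.63)(9.81)/(3.19 + 1.63 + 6.260) = 1.381 m/s².
α = a/R = 1.381/0.386 = 3.578 rad/s².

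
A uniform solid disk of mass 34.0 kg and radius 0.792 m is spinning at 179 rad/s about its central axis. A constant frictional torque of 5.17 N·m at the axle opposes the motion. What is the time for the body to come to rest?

t ≈ 369 s

I = ½MR² = (1/2)(34.0)(0.792)² = 10.66 kg·m².
The net torque has magnitude 5.17 N·m, opposing ω.
|α| = τ/I = 5.170/10.66 = 0.4848 rad/s² (deceleration).
0 = ω₀ − |α|t ⇒ t = ω₀/|α| = 179/0.4848 = 369.2 s.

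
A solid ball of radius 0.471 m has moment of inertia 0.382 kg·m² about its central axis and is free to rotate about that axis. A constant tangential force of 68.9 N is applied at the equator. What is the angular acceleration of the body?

α ≈ 85.0 rad/s²

τ = F R = (68.9)(0.471) = 32.45 N·m.
Newton's second law for rotation, τ = Iα, gives α = τ/I = 32.45/0.3820 = 84.95 rad/s².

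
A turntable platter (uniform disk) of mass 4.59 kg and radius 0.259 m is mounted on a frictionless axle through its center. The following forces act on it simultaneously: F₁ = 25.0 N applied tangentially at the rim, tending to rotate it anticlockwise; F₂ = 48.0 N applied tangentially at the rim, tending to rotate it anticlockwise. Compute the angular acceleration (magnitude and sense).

I = ½MR² = (1/2)(4.59)(0.259)² = 0.1540 kg·m².
Taking anticlockwise as positive: τ₁ = +(25.0)(0.259) = +6.475 N·m; τ₂ = +(48.0)(0.259) = +12.43 N·m.
Net torque τ = 18.91 N·m.
α = τ/I = 18.91/0.1540 = 122.8 rad/s².

α ≈ 123 rad/s², anticlockwise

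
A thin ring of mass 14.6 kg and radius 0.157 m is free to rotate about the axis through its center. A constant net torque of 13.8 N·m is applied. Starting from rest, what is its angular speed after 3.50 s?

ω ≈ 134 rad/s

I = MR² = (14.6)(0.157)² = 0.3599 kg·m².
α = τ/I = 13.8/0.3599 = 38.35 rad/s².
ω = ω₀ + αt = 0 + (38.35)(3.50) = 134.2 rad/s.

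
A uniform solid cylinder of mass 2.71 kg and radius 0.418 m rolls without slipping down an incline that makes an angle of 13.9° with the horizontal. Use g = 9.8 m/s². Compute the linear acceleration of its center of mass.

a ≈ 1.57 m/s²

Translation along the incline: Mg sinθ − f = Ma.
Rotation about the center: fR = Iα with I = ½MR². No-slip gives a = αR, so f = (I/R²)a = (1/2)M a.
Substituting: Mg sinθ = (1 + 0.5000)Ma, so a = g sinθ/(1 + 0.5000) = (9.8) sin 13.9° / 1.500 = 1.569 m/s².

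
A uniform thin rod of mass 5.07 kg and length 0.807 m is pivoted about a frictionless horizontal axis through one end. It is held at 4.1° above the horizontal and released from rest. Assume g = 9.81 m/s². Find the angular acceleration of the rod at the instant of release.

About the pivot, I = (1/3)ML² = (1/3)(5.07)(0.807)² = 1.101 kg·m².
The weight acts at the center, a distance L/2 = 0.4035 m from the pivot; τ = Mg(L/2) cos 4.1° = 20.02 N·m.
α = τ/I = 20.02/1.101 = 18.19 rad/s².

α ≈ 18.2 rad/s²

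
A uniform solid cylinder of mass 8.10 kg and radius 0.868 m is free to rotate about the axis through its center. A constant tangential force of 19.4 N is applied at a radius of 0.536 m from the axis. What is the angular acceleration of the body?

I = ½MR² = (1/2)(8.10)(0.868)² = 3.051 kg·m².
τ = F·r = (19.4)(0.536) = 10.40 N·m.
Newton's second law for rotation, τ = Iα, gives α = τ/I = 10.40/3.051 = 3.408 rad/s².

α ≈ 3.41 rad/s²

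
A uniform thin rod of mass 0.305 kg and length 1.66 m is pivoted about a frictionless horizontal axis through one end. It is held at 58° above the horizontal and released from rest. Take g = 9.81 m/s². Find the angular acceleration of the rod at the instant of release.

About the pivot, I = (1/3)ML² = (1/3)(0.305)(1.66)² = 0.2802 kg·m².
The weight acts at the center, a distance L/2 = 0.8300 m from the pivot; τ = Mg(L/2) cos 58° = 1.316 N·m.
α = τ/I = 1.316/0.2802 = 4.697 rad/s².

α ≈ 4.70 rad/s²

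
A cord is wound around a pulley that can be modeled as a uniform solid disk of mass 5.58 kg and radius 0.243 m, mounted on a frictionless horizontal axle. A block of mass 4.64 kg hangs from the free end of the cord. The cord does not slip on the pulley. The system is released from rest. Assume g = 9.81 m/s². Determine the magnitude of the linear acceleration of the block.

I = ½MR² = (1/2)(5.58)(0.243)² = 0.1647 kg·m².
Block: mg − T = ma. Pulley: TR = Iα. No-slip: a = αR, so T = (I/R²)a = 2.790·a.
Then mg = (m + 2.790)a, so a = (4.64)(9.81)/(4.64 + 2.790) = 6.126 m/s².

a ≈ 6.13 m/s²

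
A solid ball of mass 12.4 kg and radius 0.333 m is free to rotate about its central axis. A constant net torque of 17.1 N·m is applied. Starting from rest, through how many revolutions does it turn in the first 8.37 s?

I = (2/5)MR² = (2/5)(12.4)(0.333)² = 0.5500 kg·m².
α = τ/I = 17.1/0.5500 = 31.09 rad/s².
θ = ½αt² = ½(31.09)(8.37)² = 1089 rad.
Revolutions = θ/(2π) = 173.3.

≈ 173 revolutions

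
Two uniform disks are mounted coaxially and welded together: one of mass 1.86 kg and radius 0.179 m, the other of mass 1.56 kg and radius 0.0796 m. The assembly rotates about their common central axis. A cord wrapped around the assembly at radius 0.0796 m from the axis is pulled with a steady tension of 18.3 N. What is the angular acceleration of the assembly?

I = ½M₁R₁² + ½M₂R₂² = ½(1.86)(0.179)² + ½(1.56)(0.0796)² = 0.03474 kg·m².
τ = F r = (18.3)(0.0796) = 1.457 N·m.
α = τ/I = 1.457/0.03474 = 41.93 rad/s².

α ≈ 41.9 rad/s²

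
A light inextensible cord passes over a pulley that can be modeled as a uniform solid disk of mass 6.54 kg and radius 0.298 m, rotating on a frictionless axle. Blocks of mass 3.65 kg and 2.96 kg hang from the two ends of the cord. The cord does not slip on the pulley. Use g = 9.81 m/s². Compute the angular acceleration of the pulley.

α ≈ 2.30 rad/s²

I = ½MR² = (1/2)(6.54)(0.298)² = 0.2904 kg·m².
Heavier block: m₁g − T₁ = m₁a. Lighter block: T₂ − m₂g = m₂a.
Pulley: (T₁ − T₂)R = Iα = I(a/R), so T₁ − T₂ = (I/R²)a = (1/2)M_p a = 3.270·a.
Adding the three: (m₁ − m₂)g = (m₁ + m₂ + 3.270)a, so a = (3.65 − 2.96)(9.81)/(3.65 + 2.96 + 3.270) = 0.6851 m/s².
α = a/R = 0.6851/0.298 = 2.299 rad/s².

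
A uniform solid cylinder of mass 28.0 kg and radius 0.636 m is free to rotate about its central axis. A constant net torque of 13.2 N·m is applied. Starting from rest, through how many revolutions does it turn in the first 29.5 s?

I = ½MR² = (1/2)(28.0)(0.636)² = 5.663 kg·m².
α = τ/I = 13.2/5.663 = 2.331 rad/s².
θ = ½αt² = ½(2.331)(29.5)² = 1014 rad.
Revolutions = θ/(2π) = 161.4.

≈ 161 revolutions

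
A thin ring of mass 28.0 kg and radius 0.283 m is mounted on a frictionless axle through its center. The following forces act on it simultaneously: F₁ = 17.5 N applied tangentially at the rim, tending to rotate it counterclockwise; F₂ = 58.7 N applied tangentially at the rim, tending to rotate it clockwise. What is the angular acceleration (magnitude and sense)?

α ≈ 5.20 rad/s², clockwise

I = MR² = (28.0)(0.283)² = 2.242 kg·m².
Taking counterclockwise as positive: τ₁ = +(17.5)(0.283) = +4.952 N·m; τ₂ = −(58.7)(0.283) = −16.61 N·m.
Net torque τ = -11.66 N·m.
α = τ/I = -11.66/2.242 = -5.199 rad/s².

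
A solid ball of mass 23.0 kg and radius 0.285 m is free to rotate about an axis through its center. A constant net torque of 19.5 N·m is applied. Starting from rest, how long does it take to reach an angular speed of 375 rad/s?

t ≈ 14.4 s

I = (2/5)MR² = (2/5)(23.0)(0.285)² = 0.7473 kg·m².
α = τ/I = 19.5/0.7473 = 26.09 rad/s².
ω = αt ⇒ t = ω/α = 375/26.09 = 14.37 s.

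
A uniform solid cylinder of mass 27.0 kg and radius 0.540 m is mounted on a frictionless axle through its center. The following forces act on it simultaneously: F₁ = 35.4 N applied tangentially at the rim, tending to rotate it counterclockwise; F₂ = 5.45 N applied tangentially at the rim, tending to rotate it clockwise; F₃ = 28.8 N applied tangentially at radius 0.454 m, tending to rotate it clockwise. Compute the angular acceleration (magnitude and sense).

I = ½MR² = (1/2)(27.0)(0.540)² = 3.937 kg·m².
Taking counterclockwise as positive: τ₁ = +(35.4)(0.540) = +19.12 N·m; τ₂ = −(5.45)(0.540) = −2.943 N·m; τ₃ = −(28.8)(0.454) = −13.08 N·m.
Net torque τ = 3.098 N·m.
α = τ/I = 3.098/3.937 = 0.7869 rad/s².

α ≈ 0.787 rad/s², counterclockwise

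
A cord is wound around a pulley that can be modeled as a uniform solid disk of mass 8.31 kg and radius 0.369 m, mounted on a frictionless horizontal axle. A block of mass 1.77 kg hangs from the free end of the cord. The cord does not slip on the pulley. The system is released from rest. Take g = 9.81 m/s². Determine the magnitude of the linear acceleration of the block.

I = ½MR² = (1/2)(8.31)(0.369)² = 0.5657 kg·m².
Block: mg − T = ma. Pulley: TR = Iα. No-slip: a = αR, so T = (I/R²)a = 4.155·a.
Then mg = (m + 4.155)a, so a = (1.77)(9.81)/(1.77 + 4.155) = 2.931 m/s².

a ≈ 2.93 m/s²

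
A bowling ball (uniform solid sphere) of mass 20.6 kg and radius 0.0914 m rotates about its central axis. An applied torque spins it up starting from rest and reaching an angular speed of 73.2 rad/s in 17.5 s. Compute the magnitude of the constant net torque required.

τ ≈ 0.288 N·m

I = (2/5)MR² = (2/5)(20.6)(0.0914)² = 0.06884 kg·m².
α = Δω/Δt = (73.2 − 0)/17.5 = 4.183 rad/s².
τ = Iα = (0.06884)(4.183) = 0.2879 N·m.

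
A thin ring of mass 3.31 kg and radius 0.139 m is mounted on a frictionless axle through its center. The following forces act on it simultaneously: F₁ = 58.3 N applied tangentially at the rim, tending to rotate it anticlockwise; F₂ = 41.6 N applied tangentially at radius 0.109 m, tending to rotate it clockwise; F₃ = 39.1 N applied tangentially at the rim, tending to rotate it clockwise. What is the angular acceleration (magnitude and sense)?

I = MR² = (3.31)(0.139)² = 0.06395 kg·m².
Taking anticlockwise as positive: τ₁ = +(58.3)(0.139) = +8.104 N·m; τ₂ = −(41.6)(0.109) = −4.534 N·m; τ₃ = −(39.1)(0.139) = −5.435 N·m.
Net torque τ = -1.866 N·m.
α = τ/I = -1.866/0.06395 = -29.17 rad/s².

α ≈ 29.2 rad/s², clockwise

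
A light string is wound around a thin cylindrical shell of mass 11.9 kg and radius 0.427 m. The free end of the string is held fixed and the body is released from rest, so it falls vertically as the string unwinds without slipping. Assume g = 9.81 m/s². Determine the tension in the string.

Translation: Mg − T = Ma. Rotation about the center: TR = Iα with I = MR².
With a = αR: T = (I/R²)a = M a, so Mg = (1 + 1.000)Ma.
a = g/(1 + 1.000) = 9.81/2.000 = 4.905 m/s².
T = 1.000·M·a = (1.000)(11.9)(4.905) = 58.37 N.

T ≈ 58.4 N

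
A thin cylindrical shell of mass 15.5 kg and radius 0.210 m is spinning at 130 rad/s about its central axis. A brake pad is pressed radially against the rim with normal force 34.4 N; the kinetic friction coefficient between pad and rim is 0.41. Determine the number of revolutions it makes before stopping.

≈ 310 revolutions

I = MR² = (15.5)(0.210)² = 0.6835 kg·m².
Friction force f = μN = (0.41)(34.4) = 14.10 N at the rim; torque magnitude τ = fR = 2.962 N·m, opposing ω.
|α| = τ/I = 2.962/0.6835 = 4.333 rad/s² (deceleration).
ω² = ω₀² − 2|α|θ with ω = 0 ⇒ θ = ω₀²/(2|α|) = 1950 rad = 310.4 rev.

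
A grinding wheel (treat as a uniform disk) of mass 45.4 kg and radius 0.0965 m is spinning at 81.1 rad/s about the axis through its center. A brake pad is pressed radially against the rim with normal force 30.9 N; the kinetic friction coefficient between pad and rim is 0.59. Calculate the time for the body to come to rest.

t ≈ 9.74 s

I = ½MR² = (1/2)(45.4)(0.0965)² = 0.2114 kg·m².
Friction force f = μN = (0.59)(30.9) = 18.23 N at the rim; torque magnitude τ = fR = 1.759 N·m, opposing ω.
|α| = τ/I = 1.759/0.2114 = 8.323 rad/s² (deceleration).
0 = ω₀ − |α|t ⇒ t = ω₀/|α| = 81.1/8.323 = 9.745 s.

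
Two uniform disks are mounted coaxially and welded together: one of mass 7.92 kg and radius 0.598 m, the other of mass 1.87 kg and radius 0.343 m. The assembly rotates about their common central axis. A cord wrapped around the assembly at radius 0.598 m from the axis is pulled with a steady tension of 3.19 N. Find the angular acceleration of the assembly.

α ≈ 1.25 rad/s²

I = ½M₁R₁² + ½M₂R₂² = ½(7.92)(0.598)² + ½(1.87)(0.343)² = 1.526 kg·m².
τ = F r = (3.19)(0.598) = 1.908 N·m.
α = τ/I = 1.908/1.526 = 1.250 rad/s².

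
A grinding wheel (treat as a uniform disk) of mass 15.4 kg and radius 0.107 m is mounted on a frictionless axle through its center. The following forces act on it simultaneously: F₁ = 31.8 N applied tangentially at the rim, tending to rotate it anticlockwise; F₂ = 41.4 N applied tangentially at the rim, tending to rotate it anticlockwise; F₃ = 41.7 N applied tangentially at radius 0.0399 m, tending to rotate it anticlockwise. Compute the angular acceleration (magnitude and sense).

I = ½MR² = (1/2)(15.4)(0.107)² = 0.08816 kg·m².
Taking anticlockwise as positive: τ₁ = +(31.8)(0.107) = +3.403 N·m; τ₂ = +(41.4)(0.107) = +4.430 N·m; τ₃ = +(41.7)(0.0399) = +1.664 N·m.
Net torque τ = 9.496 N·m.
α = τ/I = 9.496/0.08816 = 107.7 rad/s².

α ≈ 108 rad/s², anticlockwise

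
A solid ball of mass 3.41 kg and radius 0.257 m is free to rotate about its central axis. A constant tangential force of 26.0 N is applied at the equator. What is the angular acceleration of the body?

I = (2/5)MR² = (2/5)(3.41)(0.257)² = 0.09009 kg·m².
τ = F R = (26.0)(0.257) = 6.682 N·m.
From τ = Iα: α = 6.682/0.09009 = 74.17 rad/s².

α ≈ 74.2 rad/s²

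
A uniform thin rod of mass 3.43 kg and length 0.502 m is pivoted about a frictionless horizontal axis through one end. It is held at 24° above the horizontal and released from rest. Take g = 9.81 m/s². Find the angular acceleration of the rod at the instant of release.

About the pivot, I = (1/3)ML² = (1/3)(3.43)(0.502)² = 0.2881 kg·m².
The weight acts at the center, a distance L/2 = 0.2510 m from the pivot; τ = Mg(L/2) cos 24° = 7.716 N·m.
α = τ/I = 7.716/0.2881 = 26.78 rad/s².
(Equivalently α = (3g/(2L)) cos 24° = 26.78 rad/s².)

α ≈ 26.8 rad/s²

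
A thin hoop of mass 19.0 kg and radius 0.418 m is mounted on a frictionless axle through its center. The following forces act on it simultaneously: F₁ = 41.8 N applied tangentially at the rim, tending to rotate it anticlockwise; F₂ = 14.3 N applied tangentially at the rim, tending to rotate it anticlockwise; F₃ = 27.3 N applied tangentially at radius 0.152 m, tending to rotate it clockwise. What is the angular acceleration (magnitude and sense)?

I = MR² = (19.0)(0.418)² = 3.320 kg·m².
Taking anticlockwise as positive: τ₁ = +(41.8)(0.418) = +17.47 N·m; τ₂ = +(14.3)(0.418) = +5.977 N·m; τ₃ = −(27.3)(0.152) = −4.150 N·m.
Net torque τ = 19.30 N·m.
α = τ/I = 19.30/3.320 = 5.814 rad/s².

α ≈ 5.81 rad/s², anticlockwise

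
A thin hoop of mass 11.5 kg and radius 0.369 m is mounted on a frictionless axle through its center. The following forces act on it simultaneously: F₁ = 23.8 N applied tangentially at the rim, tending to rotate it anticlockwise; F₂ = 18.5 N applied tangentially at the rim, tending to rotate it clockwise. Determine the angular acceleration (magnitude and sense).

I = MR² = (11.5)(0.369)² = 1.566 kg·m².
Taking anticlockwise as positive: τ₁ = +(23.8)(0.369) = +8.782 N·m; τ₂ = −(18.5)(0.369) = −6.827 N·m.
Net torque τ = 1.956 N·m.
α = τ/I = 1.956/1.566 = 1.249 rad/s².

α ≈ 1.25 rad/s², anticlockwise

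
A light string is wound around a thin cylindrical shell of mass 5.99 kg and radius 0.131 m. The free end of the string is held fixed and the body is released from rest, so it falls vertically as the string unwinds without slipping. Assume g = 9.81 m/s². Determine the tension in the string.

T ≈ 29.4 N

Translation: Mg − T = Ma. Rotation about the center: TR = Iα with I = MR².
With a = αR: T = (I/R²)a = M a, so Mg = (1 + 1.000)Ma.
a = g/(1 + 1.000) = 9.81/2.000 = 4.905 m/s².
T = 1.000·M·a = (1.000)(5.99)(4.905) = 29.38 N.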